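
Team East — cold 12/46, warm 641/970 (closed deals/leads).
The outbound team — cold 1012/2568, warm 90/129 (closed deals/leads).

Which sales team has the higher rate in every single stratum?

the outbound team

Cold: Team East 12/46 = 26.1%, the outbound team 1012/2568 = 39.4% → the outbound team
Warm: Team East 641/970 = 66.1%, the outbound team 90/129 = 69.8% → the outbound team
The outbound team has the higher rate in both groups.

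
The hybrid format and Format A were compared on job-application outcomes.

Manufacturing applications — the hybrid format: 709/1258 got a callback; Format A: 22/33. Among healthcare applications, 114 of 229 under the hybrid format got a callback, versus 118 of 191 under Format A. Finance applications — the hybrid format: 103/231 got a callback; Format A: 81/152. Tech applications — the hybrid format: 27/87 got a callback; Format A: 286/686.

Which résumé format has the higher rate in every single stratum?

Format A

Manufacturing: the hybrid format 709/1258 = 56.4%, Format A 22/33 = 66.7% → Format A
Healthcare: the hybrid format 114/229 = 49.8%, Format A 118/191 = 61.8% → Format A
Finance: the hybrid format 103/231 = 44.6%, Format A 81/152 = 53.3% → Format A
Tech: the hybrid format 27/87 = 31.0%, Format A 286/686 = 41.7% → Format A
Format A has the higher rate in all 4 groups.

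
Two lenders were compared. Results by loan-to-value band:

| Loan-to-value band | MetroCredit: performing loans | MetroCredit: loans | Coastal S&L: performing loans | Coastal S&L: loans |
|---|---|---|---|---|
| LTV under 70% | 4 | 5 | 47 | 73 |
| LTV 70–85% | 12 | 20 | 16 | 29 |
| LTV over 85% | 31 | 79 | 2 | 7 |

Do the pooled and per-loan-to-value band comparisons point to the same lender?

No

LTV under 70%: MetroCredit 4/5 = 80.0%, Coastal S&L 47/73 = 64.4% → MetroCredit
LTV 70–85%: MetroCredit 12/20 = 60.0%, Coastal S&L 16/29 = 55.2% → MetroCredit
LTV over 85%: MetroCredit 31/79 = 39.2%, Coastal S&L 2/7 = 28.6% → MetroCredit
Overall: MetroCredit 47/104 = 45.2%, Coastal S&L 65/109 = 59.6% → Coastal S&L
MetroCredit wins each loan-to-value group but Coastal S&L wins overall — the comparison reverses. MetroCredit's loans skew toward LTV over 85%, which has a lower base rate.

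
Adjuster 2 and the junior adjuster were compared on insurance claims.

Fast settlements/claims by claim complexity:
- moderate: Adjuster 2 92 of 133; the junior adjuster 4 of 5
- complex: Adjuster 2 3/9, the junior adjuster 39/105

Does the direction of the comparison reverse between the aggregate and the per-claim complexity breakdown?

Moderate: Adjuster 2 92/133 = 69.2%, the junior adjuster 4/5 = 80.0% → the junior adjuster
Complex: Adjuster 2 3/9 = 33.3%, the junior adjuster 39/105 = 37.1% → the junior adjuster
Overall: Adjuster 2 95/142 = 66.9%, the junior adjuster 43/110 = 39.1% → Adjuster 2
The junior adjuster wins each claim group but Adjuster 2 wins overall — the comparison reverses. The junior adjuster's claims skew toward complex, which has a lower base rate.

Yes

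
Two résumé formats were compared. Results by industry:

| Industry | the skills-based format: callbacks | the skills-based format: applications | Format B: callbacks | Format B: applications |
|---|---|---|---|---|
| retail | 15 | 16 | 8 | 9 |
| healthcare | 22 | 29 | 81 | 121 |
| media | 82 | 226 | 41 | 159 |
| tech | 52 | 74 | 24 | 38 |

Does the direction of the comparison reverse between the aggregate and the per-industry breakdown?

No

Retail: the skills-based format 15/16 = 93.8%, Format B 8/9 = 88.9% → the skills-based format
Healthcare: the skills-based format 22/29 = 75.9%, Format B 81/121 = 66.9% → the skills-based format
Media: the skills-based format 82/226 = 36.3%, Format B 41/159 = 25.8% → the skills-based format
Tech: the skills-based format 52/74 = 70.3%, Format B 24/38 = 63.2% → the skills-based format
Overall: the skills-based format 171/345 = 49.6%, Format B 154/327 = 47.1% → the skills-based format
The skills-based format wins overall and in every industry group — no reversal.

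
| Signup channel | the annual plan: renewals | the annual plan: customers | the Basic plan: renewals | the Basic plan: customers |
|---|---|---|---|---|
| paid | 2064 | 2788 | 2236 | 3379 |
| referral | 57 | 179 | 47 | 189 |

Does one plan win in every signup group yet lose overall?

No

Paid: the annual plan 2064/2788 = 74.0%, the Basic plan 2236/3379 = 66.2% → the annual plan
Referral: the annual plan 57/179 = 31.8%, the Basic plan 47/189 = 24.9% → the annual plan
Overall: the annual plan 2121/2967 = 71.5%, the Basic plan 2283/3568 = 64.0% → the annual plan
The annual plan wins overall and in every signup group — no reversal.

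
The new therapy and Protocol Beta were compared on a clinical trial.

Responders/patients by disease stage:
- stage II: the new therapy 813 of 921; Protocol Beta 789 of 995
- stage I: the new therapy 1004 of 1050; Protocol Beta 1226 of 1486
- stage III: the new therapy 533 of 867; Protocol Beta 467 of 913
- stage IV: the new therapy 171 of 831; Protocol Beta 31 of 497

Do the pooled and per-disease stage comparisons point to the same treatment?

Yes

Stage II: the new therapy 813/921 = 88.3%, Protocol Beta 789/995 = 79.3% → the new therapy
Stage I: the new therapy 1004/1050 = 95.6%, Protocol Beta 1226/1486 = 82.5% → the new therapy
Stage III: the new therapy 533/867 = 61.5%, Protocol Beta 467/913 = 51.2% → the new therapy
Stage IV: the new therapy 171/831 = 20.6%, Protocol Beta 31/497 = 6.2% → the new therapy
Overall: the new therapy 2521/3669 = 68.7%, Protocol Beta 2513/3891 = 64.6% → the new therapy
The new therapy wins overall and in every disease group — no reversal.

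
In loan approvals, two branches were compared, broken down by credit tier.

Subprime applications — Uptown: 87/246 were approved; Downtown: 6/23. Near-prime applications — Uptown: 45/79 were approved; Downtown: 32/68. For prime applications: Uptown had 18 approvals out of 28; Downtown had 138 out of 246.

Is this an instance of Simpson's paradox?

Subprime: Uptown 87/246 = 35.4%, Downtown 6/23 = 26.1% → Uptown
Near-prime: Uptown 45/79 = 57.0%, Downtown 32/68 = 47.1% → Uptown
Prime: Uptown 18/28 = 64.3%, Downtown 138/246 = 56.1% → Uptown
Overall: Uptown 150/353 = 42.5%, Downtown 176/337 = 52.2% → Downtown
Uptown wins each credit group but Downtown wins overall — the comparison reverses. Uptown's applications skew toward subprime, which has a lower base rate.

Yes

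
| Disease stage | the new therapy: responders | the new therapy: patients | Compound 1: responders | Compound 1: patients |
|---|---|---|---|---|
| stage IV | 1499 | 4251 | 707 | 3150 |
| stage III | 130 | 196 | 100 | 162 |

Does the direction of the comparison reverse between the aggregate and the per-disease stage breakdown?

Stage IV: the new therapy 1499/4251 = 35.3%, Compound 1 707/3150 = 22.4% → the new therapy
Stage III: the new therapy 130/196 = 66.3%, Compound 1 100/162 = 61.7% → the new therapy
Overall: the new therapy 1629/4447 = 36.6%, Compound 1 807/3312 = 24.4% → the new therapy
The new therapy wins overall and in every disease group — no reversal.

No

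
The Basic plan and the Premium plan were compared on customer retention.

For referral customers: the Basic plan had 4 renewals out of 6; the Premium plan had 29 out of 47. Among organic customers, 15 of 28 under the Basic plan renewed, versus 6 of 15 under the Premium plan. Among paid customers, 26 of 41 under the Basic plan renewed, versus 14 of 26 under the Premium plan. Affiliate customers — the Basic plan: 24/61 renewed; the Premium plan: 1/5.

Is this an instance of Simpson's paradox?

Yes

Referral: the Basic plan 4/6 = 66.7%, the Premium plan 29/47 = 61.7% → the Basic plan
Organic: the Basic plan 15/28 = 53.6%, the Premium plan 6/15 = 40.0% → the Basic plan
Paid: the Basic plan 26/41 = 63.4%, the Premium plan 14/26 = 53.8% → the Basic plan
Affiliate: the Basic plan 24/61 = 39.3%, the Premium plan 1/5 = 20.0% → the Basic plan
Overall: the Basic plan 69/136 = 50.7%, the Premium plan 50/93 = 53.8% → the Premium plan
The Basic plan wins each signup group but the Premium plan wins overall — the comparison reverses. The Basic plan's customers skew toward affiliate, which has a lower base rate.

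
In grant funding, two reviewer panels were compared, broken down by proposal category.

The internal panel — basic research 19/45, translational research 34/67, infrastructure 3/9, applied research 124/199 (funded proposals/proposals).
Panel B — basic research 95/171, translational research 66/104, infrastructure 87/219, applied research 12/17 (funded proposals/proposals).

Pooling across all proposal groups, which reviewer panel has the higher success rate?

the internal panel

Basic research: the internal panel 19/45 = 42.2%, Panel B 95/171 = 55.6% → Panel B
Translational research: the internal panel 34/67 = 50.7%, Panel B 66/104 = 63.5% → Panel B
Infrastructure: the internal panel 3/9 = 33.3%, Panel B 87/219 = 39.7% → Panel B
Applied research: the internal panel 124/199 = 62.3%, Panel B 12/17 = 70.6% → Panel B
Overall: the internal panel 180/320 = 56.2%, Panel B 260/511 = 50.9% → the internal panel
(Panel B wins every proposal group but the internal panel wins overall — Panel B's proposals skew toward the low-rate infrastructure group.)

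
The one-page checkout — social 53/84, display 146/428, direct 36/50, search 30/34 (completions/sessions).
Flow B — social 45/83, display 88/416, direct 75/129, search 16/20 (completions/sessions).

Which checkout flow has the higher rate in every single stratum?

Social: the one-page checkout 53/84 = 63.1%, Flow B 45/83 = 54.2% → the one-page checkout
Display: the one-page checkout 146/428 = 34.1%, Flow B 88/416 = 21.2% → the one-page checkout
Direct: the one-page checkout 36/50 = 72.0%, Flow B 75/129 = 58.1% → the one-page checkout
Search: the one-page checkout 30/34 = 88.2%, Flow B 16/20 = 80.0% → the one-page checkout
The one-page checkout has the higher rate in all 4 groups.

the one-page checkout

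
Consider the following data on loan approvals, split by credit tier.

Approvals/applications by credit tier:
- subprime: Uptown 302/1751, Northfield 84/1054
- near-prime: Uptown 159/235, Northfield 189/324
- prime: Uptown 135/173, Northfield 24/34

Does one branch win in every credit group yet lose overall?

Subprime: Uptown 302/1751 = 17.2%, Northfield 84/1054 = 8.0% → Uptown
Near-prime: Uptown 159/235 = 67.7%, Northfield 189/324 = 58.3% → Uptown
Prime: Uptown 135/173 = 78.0%, Northfield 24/34 = 70.6% → Uptown
Overall: Uptown 596/2159 = 27.6%, Northfield 297/1412 = 21.0% → Uptown
Uptown wins overall and in every credit group — no reversal.

No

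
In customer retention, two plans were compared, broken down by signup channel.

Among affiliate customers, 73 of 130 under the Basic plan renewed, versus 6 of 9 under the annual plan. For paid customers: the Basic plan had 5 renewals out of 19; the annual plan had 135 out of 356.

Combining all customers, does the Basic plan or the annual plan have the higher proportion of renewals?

the Basic plan

Affiliate: the Basic plan 73/130 = 56.2%, the annual plan 6/9 = 66.7% → the annual plan
Paid: the Basic plan 5/19 = 26.3%, the annual plan 135/356 = 37.9% → the annual plan
Overall: the Basic plan 78/149 = 52.3%, the annual plan 141/365 = 38.6% → the Basic plan
(The annual plan wins every signup group but the Basic plan wins overall — the annual plan's customers skew toward the low-rate paid group.)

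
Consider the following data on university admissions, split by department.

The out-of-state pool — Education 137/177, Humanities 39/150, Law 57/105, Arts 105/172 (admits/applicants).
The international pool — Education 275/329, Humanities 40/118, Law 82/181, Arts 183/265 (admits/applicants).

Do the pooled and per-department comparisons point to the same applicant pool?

Education: the out-of-state pool 137/177 = 77.4%, the international pool 275/329 = 83.6% → the international pool
Humanities: the out-of-state pool 39/150 = 26.0%, the international pool 40/118 = 33.9% → the international pool
Law: the out-of-state pool 57/105 = 54.3%, the international pool 82/181 = 45.3% → the out-of-state pool
Arts: the out-of-state pool 105/172 = 61.0%, the international pool 183/265 = 69.1% → the international pool
Overall: the out-of-state pool 338/604 = 56.0%, the international pool 580/893 = 64.9% → the international pool
Neither sweeps: the out-of-state pool wins 1 of 4 groups, the international pool wins 3. The international pool wins overall but not every group — no Simpson reversal.

No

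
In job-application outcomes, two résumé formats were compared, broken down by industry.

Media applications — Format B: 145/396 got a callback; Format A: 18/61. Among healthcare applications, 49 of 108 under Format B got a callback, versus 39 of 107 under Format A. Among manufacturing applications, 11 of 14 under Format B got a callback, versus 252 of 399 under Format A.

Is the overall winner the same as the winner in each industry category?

No

Media: Format B 145/396 = 36.6%, Format A 18/61 = 29.5% → Format B
Healthcare: Format B 49/108 = 45.4%, Format A 39/107 = 36.4% → Format B
Manufacturing: Format B 11/14 = 78.6%, Format A 252/399 = 63.2% → Format B
Overall: Format B 205/518 = 39.6%, Format A 309/567 = 54.5% → Format A
Format B wins each industry group but Format A wins overall — the comparison reverses. Format B's applications skew toward media, which has a lower base rate.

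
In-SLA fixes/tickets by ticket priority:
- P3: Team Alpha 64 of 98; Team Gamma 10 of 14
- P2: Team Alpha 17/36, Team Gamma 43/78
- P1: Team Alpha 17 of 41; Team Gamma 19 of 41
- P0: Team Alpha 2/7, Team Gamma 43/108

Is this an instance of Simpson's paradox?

Yes

P3: Team Alpha 64/98 = 65.3%, Team Gamma 10/14 = 71.4% → Team Gamma
P2: Team Alpha 17/36 = 47.2%, Team Gamma 43/78 = 55.1% → Team Gamma
P1: Team Alpha 17/41 = 41.5%, Team Gamma 19/41 = 46.3% → Team Gamma
P0: Team Alpha 2/7 = 28.6%, Team Gamma 43/108 = 39.8% → Team Gamma
Overall: Team Alpha 100/182 = 54.9%, Team Gamma 115/241 = 47.7% → Team Alpha
Team Gamma wins each ticket group but Team Alpha wins overall — the comparison reverses. Team Gamma's tickets skew toward P0, which has a lower base rate.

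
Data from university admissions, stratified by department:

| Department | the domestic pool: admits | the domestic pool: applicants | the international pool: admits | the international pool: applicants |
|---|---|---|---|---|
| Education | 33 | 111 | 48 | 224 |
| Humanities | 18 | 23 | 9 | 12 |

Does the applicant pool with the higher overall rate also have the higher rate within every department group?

Education: the domestic pool 33/111 = 29.7%, the international pool 48/224 = 21.4% → the domestic pool
Humanities: the domestic pool 18/23 = 78.3%, the international pool 9/12 = 75.0% → the domestic pool
Overall: the domestic pool 51/134 = 38.1%, the international pool 57/236 = 24.2% → the domestic pool
The domestic pool wins overall and in every department group — no reversal.

Yes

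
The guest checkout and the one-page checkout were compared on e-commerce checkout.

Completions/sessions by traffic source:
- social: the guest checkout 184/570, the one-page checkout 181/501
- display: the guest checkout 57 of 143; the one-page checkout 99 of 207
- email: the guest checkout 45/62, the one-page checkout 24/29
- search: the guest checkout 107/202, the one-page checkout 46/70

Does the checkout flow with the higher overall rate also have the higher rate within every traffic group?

Social: the guest checkout 184/570 = 32.3%, the one-page checkout 181/501 = 36.1% → the one-page checkout
Display: the guest checkout 57/143 = 39.9%, the one-page checkout 99/207 = 47.8% → the one-page checkout
Email: the guest checkout 45/62 = 72.6%, the one-page checkout 24/29 = 82.8% → the one-page checkout
Search: the guest checkout 107/202 = 53.0%, the one-page checkout 46/70 = 65.7% → the one-page checkout
Overall: the guest checkout 393/977 = 40.2%, the one-page checkout 350/807 = 43.4% → the one-page checkout
The one-page checkout wins overall and in every traffic group — no reversal.

Yes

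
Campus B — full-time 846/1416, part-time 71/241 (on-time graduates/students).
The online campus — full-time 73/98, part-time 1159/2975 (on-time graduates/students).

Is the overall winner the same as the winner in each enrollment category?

No

Full-time: Campus B 846/1416 = 59.7%, the online campus 73/98 = 74.5% → the online campus
Part-time: Campus B 71/241 = 29.5%, the online campus 1159/2975 = 39.0% → the online campus
Overall: Campus B 917/1657 = 55.3%, the online campus 1232/3073 = 40.1% → Campus B
The online campus wins each enrollment group but Campus B wins overall — the comparison reverses. The online campus's students skew toward part-time, which has a lower base rate.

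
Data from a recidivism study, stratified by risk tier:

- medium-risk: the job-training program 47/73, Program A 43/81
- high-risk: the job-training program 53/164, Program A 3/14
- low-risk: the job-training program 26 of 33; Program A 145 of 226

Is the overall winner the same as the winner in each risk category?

Medium-risk: the job-training program 47/73 = 64.4%, Program A 43/81 = 53.1% → the job-training program
High-risk: the job-training program 53/164 = 32.3%, Program A 3/14 = 21.4% → the job-training program
Low-risk: the job-training program 26/33 = 78.8%, Program A 145/226 = 64.2% → the job-training program
Overall: the job-training program 126/270 = 46.7%, Program A 191/321 = 59.5% → Program A
The job-training program wins each risk group but Program A wins overall — the comparison reverses. The job-training program's participants skew toward high-risk, which has a lower base rate.

No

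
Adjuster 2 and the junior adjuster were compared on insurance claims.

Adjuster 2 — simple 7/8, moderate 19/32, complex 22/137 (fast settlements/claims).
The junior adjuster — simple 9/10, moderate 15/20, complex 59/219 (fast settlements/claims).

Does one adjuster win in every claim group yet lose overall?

Simple: Adjuster 2 7/8 = 87.5%, the junior adjuster 9/10 = 90.0% → the junior adjuster
Moderate: Adjuster 2 19/32 = 59.4%, the junior adjuster 15/20 = 75.0% → the junior adjuster
Complex: Adjuster 2 22/137 = 16.1%, the junior adjuster 59/219 = 26.9% → the junior adjuster
Overall: Adjuster 2 48/177 = 27.1%, the junior adjuster 83/249 = 33.3% → the junior adjuster
The junior adjuster wins overall and in every claim group — no reversal.

No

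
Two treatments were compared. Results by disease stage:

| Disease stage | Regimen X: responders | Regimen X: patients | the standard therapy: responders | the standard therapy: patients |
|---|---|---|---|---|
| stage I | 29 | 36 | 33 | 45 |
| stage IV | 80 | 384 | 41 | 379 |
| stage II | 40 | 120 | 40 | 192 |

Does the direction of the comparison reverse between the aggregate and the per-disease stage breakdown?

Stage I: Regimen X 29/36 = 80.6%, the standard therapy 33/45 = 73.3% → Regimen X
Stage IV: Regimen X 80/384 = 20.8%, the standard therapy 41/379 = 10.8% → Regimen X
Stage II: Regimen X 40/120 = 33.3%, the standard therapy 40/192 = 20.8% → Regimen X
Overall: Regimen X 149/540 = 27.6%, the standard therapy 114/616 = 18.5% → Regimen X
Regimen X wins overall and in every disease group — no reversal.

No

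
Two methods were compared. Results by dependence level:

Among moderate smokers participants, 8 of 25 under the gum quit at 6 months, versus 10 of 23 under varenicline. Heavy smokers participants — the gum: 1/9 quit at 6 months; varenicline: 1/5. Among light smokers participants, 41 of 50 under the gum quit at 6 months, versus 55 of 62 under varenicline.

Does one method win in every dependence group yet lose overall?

Moderate smokers: the gum 8/25 = 32.0%, varenicline 10/23 = 43.5% → varenicline
Heavy smokers: the gum 1/9 = 11.1%, varenicline 1/5 = 20.0% → varenicline
Light smokers: the gum 41/50 = 82.0%, varenicline 55/62 = 88.7% → varenicline
Overall: the gum 50/84 = 59.5%, varenicline 66/90 = 73.3% → varenicline
Varenicline wins overall and in every dependence group — no reversal.

No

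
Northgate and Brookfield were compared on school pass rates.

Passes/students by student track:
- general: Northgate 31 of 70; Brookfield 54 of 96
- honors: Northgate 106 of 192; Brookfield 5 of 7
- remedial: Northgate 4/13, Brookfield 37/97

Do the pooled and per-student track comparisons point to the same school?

General: Northgate 31/70 = 44.3%, Brookfield 54/96 = 56.2% → Brookfield
Honors: Northgate 106/192 = 55.2%, Brookfield 5/7 = 71.4% → Brookfield
Remedial: Northgate 4/13 = 30.8%, Brookfield 37/97 = 38.1% → Brookfield
Overall: Northgate 141/275 = 51.3%, Brookfield 96/200 = 48.0% → Northgate
Brookfield wins each student group but Northgate wins overall — the comparison reverses. Brookfield's students skew toward remedial, which has a lower base rate.

No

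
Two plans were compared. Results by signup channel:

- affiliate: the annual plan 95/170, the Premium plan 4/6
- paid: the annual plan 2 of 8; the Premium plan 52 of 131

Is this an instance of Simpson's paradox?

Affiliate: the annual plan 95/170 = 55.9%, the Premium plan 4/6 = 66.7% → the Premium plan
Paid: the annual plan 2/8 = 25.0%, the Premium plan 52/131 = 39.7% → the Premium plan
Overall: the annual plan 97/178 = 54.5%, the Premium plan 56/137 = 40.9% → the annual plan
The Premium plan wins each signup group but the annual plan wins overall — the comparison reverses. The Premium plan's customers skew toward paid, which has a lower base rate.

Yes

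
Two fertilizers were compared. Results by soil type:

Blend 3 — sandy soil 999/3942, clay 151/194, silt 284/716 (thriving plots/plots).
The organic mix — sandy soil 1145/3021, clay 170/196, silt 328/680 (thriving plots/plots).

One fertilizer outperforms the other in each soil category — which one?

Sandy soil: Blend 3 999/3942 = 25.3%, the organic mix 1145/3021 = 37.9% → the organic mix
Clay: Blend 3 151/194 = 77.8%, the organic mix 170/196 = 86.7% → the organic mix
Silt: Blend 3 284/716 = 39.7%, the organic mix 328/680 = 48.2% → the organic mix
The organic mix has the higher rate in all 3 groups.

the organic mix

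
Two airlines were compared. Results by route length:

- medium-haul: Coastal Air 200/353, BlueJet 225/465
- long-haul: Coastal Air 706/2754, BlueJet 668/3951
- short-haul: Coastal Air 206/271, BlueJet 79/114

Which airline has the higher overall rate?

Medium-haul: Coastal Air 200/353 = 56.7%, BlueJet 225/465 = 48.4% → Coastal Air
Long-haul: Coastal Air 706/2754 = 25.6%, BlueJet 668/3951 = 16.9% → Coastal Air
Short-haul: Coastal Air 206/271 = 76.0%, BlueJet 79/114 = 69.3% → Coastal Air
Overall: Coastal Air 1112/3378 = 32.9%, BlueJet 972/4530 = 21.5% → Coastal Air

Coastal Air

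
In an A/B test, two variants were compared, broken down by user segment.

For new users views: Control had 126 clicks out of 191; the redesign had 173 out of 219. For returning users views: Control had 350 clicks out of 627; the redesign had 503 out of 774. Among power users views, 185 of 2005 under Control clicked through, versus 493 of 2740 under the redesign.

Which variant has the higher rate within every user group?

New users: Control 126/191 = 66.0%, the redesign 173/219 = 79.0% → the redesign
Returning users: Control 350/627 = 55.8%, the redesign 503/774 = 65.0% → the redesign
Power users: Control 185/2005 = 9.2%, the redesign 493/2740 = 18.0% → the redesign
The redesign has the higher rate in all 3 groups.

the redesign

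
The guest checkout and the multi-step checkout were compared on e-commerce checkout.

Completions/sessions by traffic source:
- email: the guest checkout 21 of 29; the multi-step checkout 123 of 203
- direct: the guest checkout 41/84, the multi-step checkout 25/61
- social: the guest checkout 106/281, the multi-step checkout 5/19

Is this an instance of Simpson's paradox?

Yes

Email: the guest checkout 21/29 = 72.4%, the multi-step checkout 123/203 = 60.6% → the guest checkout
Direct: the guest checkout 41/84 = 48.8%, the multi-step checkout 25/61 = 41.0% → the guest checkout
Social: the guest checkout 106/281 = 37.7%, the multi-step checkout 5/19 = 26.3% → the guest checkout
Overall: the guest checkout 168/394 = 42.6%, the multi-step checkout 153/283 = 54.1% → the multi-step checkout
The guest checkout wins each traffic group but the multi-step checkout wins overall — the comparison reverses. The guest checkout's sessions skew toward social, which has a lower base rate.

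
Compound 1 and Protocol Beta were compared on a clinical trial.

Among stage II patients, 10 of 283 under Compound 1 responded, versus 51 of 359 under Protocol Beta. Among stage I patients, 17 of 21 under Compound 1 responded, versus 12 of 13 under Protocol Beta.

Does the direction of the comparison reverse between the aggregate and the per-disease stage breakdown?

Stage II: Compound 1 10/283 = 3.5%, Protocol Beta 51/359 = 14.2% → Protocol Beta
Stage I: Compound 1 17/21 = 81.0%, Protocol Beta 12/13 = 92.3% → Protocol Beta
Overall: Compound 1 27/304 = 8.9%, Protocol Beta 63/372 = 16.9% → Protocol Beta
Protocol Beta wins overall and in every disease group — no reversal.

No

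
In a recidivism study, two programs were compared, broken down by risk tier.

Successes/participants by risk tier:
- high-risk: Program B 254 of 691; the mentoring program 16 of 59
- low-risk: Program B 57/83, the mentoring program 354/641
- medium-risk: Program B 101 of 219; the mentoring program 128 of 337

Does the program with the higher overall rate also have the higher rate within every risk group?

No

High-risk: Program B 254/691 = 36.8%, the mentoring program 16/59 = 27.1% → Program B
Low-risk: Program B 57/83 = 68.7%, the mentoring program 354/641 = 55.2% → Program B
Medium-risk: Program B 101/219 = 46.1%, the mentoring program 128/337 = 38.0% → Program B
Overall: Program B 412/993 = 41.5%, the mentoring program 498/1037 = 48.0% → the mentoring program
Program B wins each risk group but the mentoring program wins overall — the comparison reverses. Program B's participants skew toward high-risk, which has a lower base rate.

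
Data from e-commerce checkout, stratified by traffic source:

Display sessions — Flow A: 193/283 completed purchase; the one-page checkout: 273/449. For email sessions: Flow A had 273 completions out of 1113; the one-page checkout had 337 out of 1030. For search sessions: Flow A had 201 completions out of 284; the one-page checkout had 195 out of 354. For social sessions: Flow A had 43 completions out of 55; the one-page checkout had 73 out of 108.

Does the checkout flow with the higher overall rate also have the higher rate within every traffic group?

No

Display: Flow A 193/283 = 68.2%, the one-page checkout 273/449 = 60.8% → Flow A
Email: Flow A 273/1113 = 24.5%, the one-page checkout 337/1030 = 32.7% → the one-page checkout
Search: Flow A 201/284 = 70.8%, the one-page checkout 195/354 = 55.1% → Flow A
Social: Flow A 43/55 = 78.2%, the one-page checkout 73/108 = 67.6% → Flow A
Overall: Flow A 710/1735 = 40.9%, the one-page checkout 878/1941 = 45.2% → the one-page checkout
Neither sweeps: Flow A wins 3 of 4 groups, the one-page checkout wins 1. The one-page checkout wins overall but not every group — no Simpson reversal.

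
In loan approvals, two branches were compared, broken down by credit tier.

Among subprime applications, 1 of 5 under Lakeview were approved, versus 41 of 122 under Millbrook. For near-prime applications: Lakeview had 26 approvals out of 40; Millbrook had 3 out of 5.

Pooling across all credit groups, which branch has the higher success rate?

Lakeview

Subprime: Lakeview 1/5 = 20.0%, Millbrook 41/122 = 33.6% → Millbrook
Near-prime: Lakeview 26/40 = 65.0%, Millbrook 3/5 = 60.0% → Lakeview
Overall: Lakeview 27/45 = 60.0%, Millbrook 44/127 = 34.6% → Lakeview
(Neither sweeps every credit group, but Lakeview has the higher pooled rate.)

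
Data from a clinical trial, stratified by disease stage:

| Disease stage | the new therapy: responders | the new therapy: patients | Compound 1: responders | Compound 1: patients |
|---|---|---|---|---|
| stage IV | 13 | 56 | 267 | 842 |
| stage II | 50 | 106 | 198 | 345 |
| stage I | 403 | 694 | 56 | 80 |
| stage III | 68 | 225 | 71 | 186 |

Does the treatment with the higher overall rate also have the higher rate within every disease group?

No

Stage IV: the new therapy 13/56 = 23.2%, Compound 1 267/842 = 31.7% → Compound 1
Stage II: the new therapy 50/106 = 47.2%, Compound 1 198/345 = 57.4% → Compound 1
Stage I: the new therapy 403/694 = 58.1%, Compound 1 56/80 = 70.0% → Compound 1
Stage III: the new therapy 68/225 = 30.2%, Compound 1 71/186 = 38.2% → Compound 1
Overall: the new therapy 534/1081 = 49.4%, Compound 1 592/1453 = 40.7% → the new therapy
Compound 1 wins each disease group but the new therapy wins overall — the comparison reverses. Compound 1's patients skew toward stage IV, which has a lower base rate.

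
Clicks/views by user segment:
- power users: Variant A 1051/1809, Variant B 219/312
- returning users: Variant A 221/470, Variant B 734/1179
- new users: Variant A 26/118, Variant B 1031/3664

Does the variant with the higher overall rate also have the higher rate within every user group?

No

Power users: Variant A 1051/1809 = 58.1%, Variant B 219/312 = 70.2% → Variant B
Returning users: Variant A 221/470 = 47.0%, Variant B 734/1179 = 62.3% → Variant B
New users: Variant A 26/118 = 22.0%, Variant B 1031/3664 = 28.1% → Variant B
Overall: Variant A 1298/2397 = 54.2%, Variant B 1984/5155 = 38.5% → Variant A
Variant B wins each user group but Variant A wins overall — the comparison reverses. Variant B's views skew toward new users, which has a lower base rate.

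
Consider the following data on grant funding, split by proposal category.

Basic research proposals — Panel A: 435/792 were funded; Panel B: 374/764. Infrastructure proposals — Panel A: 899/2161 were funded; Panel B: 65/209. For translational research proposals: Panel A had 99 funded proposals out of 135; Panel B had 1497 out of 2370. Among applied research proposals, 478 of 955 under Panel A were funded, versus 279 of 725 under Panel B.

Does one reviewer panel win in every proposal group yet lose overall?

Basic research: Panel A 435/792 = 54.9%, Panel B 374/764 = 49.0% → Panel A
Infrastructure: Panel A 899/2161 = 41.6%, Panel B 65/209 = 31.1% → Panel A
Translational research: Panel A 99/135 = 73.3%, Panel B 1497/2370 = 63.2% → Panel A
Applied research: Panel A 478/955 = 50.1%, Panel B 279/725 = 38.5% → Panel A
Overall: Panel A 1911/4043 = 47.3%, Panel B 2215/4068 = 54.4% → Panel B
Panel A wins each proposal group but Panel B wins overall — the comparison reverses. Panel A's proposals skew toward infrastructure, which has a lower base rate.

Yes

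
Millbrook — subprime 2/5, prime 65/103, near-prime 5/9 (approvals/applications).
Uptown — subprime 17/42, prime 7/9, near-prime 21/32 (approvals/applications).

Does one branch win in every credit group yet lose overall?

Yes

Subprime: Millbrook 2/5 = 40.0%, Uptown 17/42 = 40.5% → Uptown
Prime: Millbrook 65/103 = 63.1%, Uptown 7/9 = 77.8% → Uptown
Near-prime: Millbrook 5/9 = 55.6%, Uptown 21/32 = 65.6% → Uptown
Overall: Millbrook 72/117 = 61.5%, Uptown 45/83 = 54.2% → Millbrook
Uptown wins each credit group but Millbrook wins overall — the comparison reverses. Uptown's applications skew toward subprime, which has a lower base rate.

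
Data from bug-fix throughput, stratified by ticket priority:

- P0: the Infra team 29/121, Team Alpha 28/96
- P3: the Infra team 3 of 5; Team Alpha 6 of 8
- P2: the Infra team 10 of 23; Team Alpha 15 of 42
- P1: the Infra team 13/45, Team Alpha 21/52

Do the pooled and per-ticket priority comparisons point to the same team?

No

P0: the Infra team 29/121 = 24.0%, Team Alpha 28/96 = 29.2% → Team Alpha
P3: the Infra team 3/5 = 60.0%, Team Alpha 6/8 = 75.0% → Team Alpha
P2: the Infra team 10/23 = 43.5%, Team Alpha 15/42 = 35.7% → the Infra team
P1: the Infra team 13/45 = 28.9%, Team Alpha 21/52 = 40.4% → Team Alpha
Overall: the Infra team 55/194 = 28.4%, Team Alpha 70/198 = 35.4% → Team Alpha
Neither sweeps: the Infra team wins 1 of 4 groups, Team Alpha wins 3. Team Alpha wins overall but not every group — no Simpson reversal.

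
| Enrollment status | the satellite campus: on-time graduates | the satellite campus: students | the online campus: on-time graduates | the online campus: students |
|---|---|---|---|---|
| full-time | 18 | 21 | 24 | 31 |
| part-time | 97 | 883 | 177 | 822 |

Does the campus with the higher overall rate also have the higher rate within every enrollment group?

Full-time: the satellite campus 18/21 = 85.7%, the online campus 24/31 = 77.4% → the satellite campus
Part-time: the satellite campus 97/883 = 11.0%, the online campus 177/822 = 21.5% → the online campus
Overall: the satellite campus 115/904 = 12.7%, the online campus 201/853 = 23.6% → the online campus
Neither sweeps: the satellite campus wins 1 of 2 groups, the online campus wins 1. The online campus wins overall but not every group — no Simpson reversal.

No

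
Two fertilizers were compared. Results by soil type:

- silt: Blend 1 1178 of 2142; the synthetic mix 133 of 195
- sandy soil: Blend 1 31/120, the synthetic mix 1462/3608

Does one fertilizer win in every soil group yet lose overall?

Yes

Silt: Blend 1 1178/2142 = 55.0%, the synthetic mix 133/195 = 68.2% → the synthetic mix
Sandy soil: Blend 1 31/120 = 25.8%, the synthetic mix 1462/3608 = 40.5% → the synthetic mix
Overall: Blend 1 1209/2262 = 53.4%, the synthetic mix 1595/3803 = 41.9% → Blend 1
The synthetic mix wins each soil group but Blend 1 wins overall — the comparison reverses. The synthetic mix's plots skew toward sandy soil, which has a lower base rate.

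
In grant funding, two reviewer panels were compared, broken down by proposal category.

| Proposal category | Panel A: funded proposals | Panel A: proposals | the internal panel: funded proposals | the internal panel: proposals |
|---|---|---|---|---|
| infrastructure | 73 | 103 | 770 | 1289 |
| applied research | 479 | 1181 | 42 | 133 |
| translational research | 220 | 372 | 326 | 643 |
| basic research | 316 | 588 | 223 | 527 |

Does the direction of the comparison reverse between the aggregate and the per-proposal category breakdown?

Infrastructure: Panel A 73/103 = 70.9%, the internal panel 770/1289 = 59.7% → Panel A
Applied research: Panel A 479/1181 = 40.6%, the internal panel 42/133 = 31.6% → Panel A
Translational research: Panel A 220/372 = 59.1%, the internal panel 326/643 = 50.7% → Panel A
Basic research: Panel A 316/588 = 53.7%, the internal panel 223/527 = 42.3% → Panel A
Overall: Panel A 1088/2244 = 48.5%, the internal panel 1361/2592 = 52.5% → the internal panel
Panel A wins each proposal group but the internal panel wins overall — the comparison reverses. Panel A's proposals skew toward applied research, which has a lower base rate.

Yes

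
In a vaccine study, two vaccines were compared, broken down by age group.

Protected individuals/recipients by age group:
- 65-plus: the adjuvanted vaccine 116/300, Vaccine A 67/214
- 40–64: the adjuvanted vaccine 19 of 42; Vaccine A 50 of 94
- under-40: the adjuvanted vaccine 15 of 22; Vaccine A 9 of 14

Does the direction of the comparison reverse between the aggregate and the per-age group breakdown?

65-plus: the adjuvanted vaccine 116/300 = 38.7%, Vaccine A 67/214 = 31.3% → the adjuvanted vaccine
40–64: the adjuvanted vaccine 19/42 = 45.2%, Vaccine A 50/94 = 53.2% → Vaccine A
Under-40: the adjuvanted vaccine 15/22 = 68.2%, Vaccine A 9/14 = 64.3% → the adjuvanted vaccine
Overall: the adjuvanted vaccine 150/364 = 41.2%, Vaccine A 126/322 = 39.1% → the adjuvanted vaccine
Neither sweeps: the adjuvanted vaccine wins 2 of 3 groups, Vaccine A wins 1. The adjuvanted vaccine wins overall but not every group — no Simpson reversal.

No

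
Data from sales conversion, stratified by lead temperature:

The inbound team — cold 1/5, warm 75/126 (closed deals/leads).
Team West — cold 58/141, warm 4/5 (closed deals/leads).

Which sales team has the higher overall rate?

the inbound team

Cold: the inbound team 1/5 = 20.0%, Team West 58/141 = 41.1% → Team West
Warm: the inbound team 75/126 = 59.5%, Team West 4/5 = 80.0% → Team West
Overall: the inbound team 76/131 = 58.0%, Team West 62/146 = 42.5% → the inbound team
(Team West wins every lead group but the inbound team wins overall — Team West's leads skew toward the low-rate cold group.)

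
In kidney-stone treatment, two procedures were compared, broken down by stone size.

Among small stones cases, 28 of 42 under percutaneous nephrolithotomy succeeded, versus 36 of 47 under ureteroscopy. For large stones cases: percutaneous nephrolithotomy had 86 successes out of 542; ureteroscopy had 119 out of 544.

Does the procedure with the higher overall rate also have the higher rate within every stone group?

Yes

Small stones: percutaneous nephrolithotomy 28/42 = 66.7%, ureteroscopy 36/47 = 76.6% → ureteroscopy
Large stones: percutaneous nephrolithotomy 86/542 = 15.9%, ureteroscopy 119/544 = 21.9% → ureteroscopy
Overall: percutaneous nephrolithotomy 114/584 = 19.5%, ureteroscopy 155/591 = 26.2% → ureteroscopy
Ureteroscopy wins overall and in every stone group — no reversal.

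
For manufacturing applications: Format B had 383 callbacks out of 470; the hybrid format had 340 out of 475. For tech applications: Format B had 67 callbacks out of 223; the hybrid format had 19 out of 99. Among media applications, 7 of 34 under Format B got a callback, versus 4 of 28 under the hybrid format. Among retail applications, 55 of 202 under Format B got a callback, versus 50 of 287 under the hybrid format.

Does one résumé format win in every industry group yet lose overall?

No

Manufacturing: Format B 383/470 = 81.5%, the hybrid format 340/475 = 71.6% → Format B
Tech: Format B 67/223 = 30.0%, the hybrid format 19/99 = 19.2% → Format B
Media: Format B 7/34 = 20.6%, the hybrid format 4/28 = 14.3% → Format B
Retail: Format B 55/202 = 27.2%, the hybrid format 50/287 = 17.4% → Format B
Overall: Format B 512/929 = 55.1%, the hybrid format 413/889 = 46.5% → Format B
Format B wins overall and in every industry group — no reversal.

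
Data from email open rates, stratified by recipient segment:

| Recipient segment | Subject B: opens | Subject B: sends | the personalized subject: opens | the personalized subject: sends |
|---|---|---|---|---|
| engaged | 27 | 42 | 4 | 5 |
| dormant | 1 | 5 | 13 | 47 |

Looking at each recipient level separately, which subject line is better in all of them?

Engaged: Subject B 27/42 = 64.3%, the personalized subject 4/5 = 80.0% → the personalized subject
Dormant: Subject B 1/5 = 20.0%, the personalized subject 13/47 = 27.7% → the personalized subject
The personalized subject has the higher rate in both groups.

the personalized subject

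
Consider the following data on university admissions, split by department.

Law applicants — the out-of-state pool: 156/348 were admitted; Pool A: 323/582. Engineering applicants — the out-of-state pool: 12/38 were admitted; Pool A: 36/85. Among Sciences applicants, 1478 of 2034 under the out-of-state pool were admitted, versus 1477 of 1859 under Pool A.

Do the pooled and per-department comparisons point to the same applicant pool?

Law: the out-of-state pool 156/348 = 44.8%, Pool A 323/582 = 55.5% → Pool A
Engineering: the out-of-state pool 12/38 = 31.6%, Pool A 36/85 = 42.4% → Pool A
Sciences: the out-of-state pool 1478/2034 = 72.7%, Pool A 1477/1859 = 79.5% → Pool A
Overall: the out-of-state pool 1646/2420 = 68.0%, Pool A 1836/2526 = 72.7% → Pool A
Pool A wins overall and in every department group — no reversal.

Yes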